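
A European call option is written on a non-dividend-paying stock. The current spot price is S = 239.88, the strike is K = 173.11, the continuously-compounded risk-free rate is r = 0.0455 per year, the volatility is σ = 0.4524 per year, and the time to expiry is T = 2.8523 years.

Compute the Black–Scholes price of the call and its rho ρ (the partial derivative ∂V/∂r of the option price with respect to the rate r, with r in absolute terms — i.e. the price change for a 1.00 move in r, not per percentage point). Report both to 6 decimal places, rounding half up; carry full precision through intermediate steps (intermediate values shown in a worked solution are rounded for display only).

price = 111.631418
ρ = 253.708643

σ√T = 0.4524·√2.8523 = 0.764047
d₁ = (ln(S/K) + (r+σ²/2)T) / (σ√T) = (ln(239.88/173.11) + (0.0455+0.4524²/2)·2.8523) / 0.764047 = (0.326212 + 0.421664) / 0.764047 = 0.978834
d₂ = d₁ − σ√T = 0.978834 − 0.764047 = 0.214787
e^{−rT} = e^{−0.0455·2.8523} = 0.878289
N(d₁) = 0.836169,  N(d₂) = 0.585033
Call price V = S·N(d₁) − K·e^{−rT}·N(d₂) = 200.580211 − 88.948793 = 111.631418
ρ = K·T·e^{−rT}·N(d₂) = 253.708643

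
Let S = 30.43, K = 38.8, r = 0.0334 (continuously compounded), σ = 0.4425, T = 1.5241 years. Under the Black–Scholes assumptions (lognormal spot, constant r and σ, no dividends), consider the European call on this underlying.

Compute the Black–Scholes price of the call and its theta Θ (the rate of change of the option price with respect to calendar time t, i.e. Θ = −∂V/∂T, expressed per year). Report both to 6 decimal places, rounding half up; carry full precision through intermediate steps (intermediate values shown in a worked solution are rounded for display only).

σ√T = 0.4425·√1.5241 = 0.546286
d₁ = (ln(S/K) + (r+σ²/2)T) / (σ√T) = (ln(30.43/38.8) + (0.0334+0.4425²/2)·1.5241) / 0.546286 = (-0.242991 + 0.200119) / 0.546286 = -0.078479
d₂ = d₁ − σ√T = -0.078479 − 0.546286 = -0.624765
e^{−rT} = e^{−0.0334·1.5241} = 0.950369
N(d₁) = 0.468723,  N(d₂) = 0.266063
Call price V = S·N(d₁) − K·e^{−rT}·N(d₂) = 14.263252 − 9.810875 = 4.452377
φ(d₁) = (1/√(2π))·e^{−d₁²/2} = 0.397716
Θ = −S·φ(d₁)·σ/(2√T) − r·K·e^{−rT}·N(d₂) = −2.168958 − 0.327683 = -2.496641

price = 4.452377
Θ = -2.496641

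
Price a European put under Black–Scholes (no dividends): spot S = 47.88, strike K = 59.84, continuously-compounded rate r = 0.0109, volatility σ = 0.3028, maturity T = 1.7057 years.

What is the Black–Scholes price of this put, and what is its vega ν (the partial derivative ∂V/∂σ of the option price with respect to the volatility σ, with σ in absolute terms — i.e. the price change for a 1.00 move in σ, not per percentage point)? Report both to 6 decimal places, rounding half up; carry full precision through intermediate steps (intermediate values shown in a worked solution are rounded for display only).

price = 14.857725
ν = 23.708608

σ√T = 0.3028·√1.7057 = 0.395464
d₁ = (ln(S/K) + (r+σ²/2)T) / (σ√T) = (ln(47.88/59.84) + (0.0109+0.3028²/2)·1.7057) / 0.395464 = (-0.222976 + 0.096788) / 0.395464 = -0.319089
d₂ = d₁ − σ√T = -0.319089 − 0.395464 = -0.714553
e^{−rT} = e^{−0.0109·1.7057} = 0.981580
N(−d₁) = 0.625171,  N(−d₂) = 0.762557
Put price V = K·e^{−rT}·N(−d₂) − S·N(−d₁) = 44.790891 − 29.933166 = 14.857725
φ(d₁) = (1/√(2π))·e^{−d₁²/2} = 0.379141
ν = S·φ(d₁)·√T = 23.708608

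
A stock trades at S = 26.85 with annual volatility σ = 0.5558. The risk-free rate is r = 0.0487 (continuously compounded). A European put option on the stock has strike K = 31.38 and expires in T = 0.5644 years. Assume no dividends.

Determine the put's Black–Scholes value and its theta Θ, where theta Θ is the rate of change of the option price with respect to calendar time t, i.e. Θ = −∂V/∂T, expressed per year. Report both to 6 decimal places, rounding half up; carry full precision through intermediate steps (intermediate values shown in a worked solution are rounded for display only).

σ√T = 0.5558·√0.5644 = 0.417553
d₁ = (ln(S/K) + (r+σ²/2)T) / (σ√T) = (ln(26.85/31.38) + (0.0487+0.5558²/2)·0.5644) / 0.417553 = (-0.155905 + 0.114662) / 0.417553 = -0.098774
d₂ = d₁ − σ√T = -0.098774 − 0.417553 = -0.516327
e^{−rT} = e^{−0.0487·0.5644} = 0.972888
N(−d₁) = 0.539341,  N(−d₂) = 0.697187
Put price V = K·e^{−rT}·N(−d₂) − S·N(−d₁) = 21.284578 − 14.481304 = 6.803274
φ(d₁) = (1/√(2π))·e^{−d₁²/2} = 0.397001
Θ = −S·φ(d₁)·σ/(2√T) + r·K·e^{−rT}·N(−d₂) = −3.943037 + 1.036559 = -2.906478

price = 6.803274
Θ = -2.906478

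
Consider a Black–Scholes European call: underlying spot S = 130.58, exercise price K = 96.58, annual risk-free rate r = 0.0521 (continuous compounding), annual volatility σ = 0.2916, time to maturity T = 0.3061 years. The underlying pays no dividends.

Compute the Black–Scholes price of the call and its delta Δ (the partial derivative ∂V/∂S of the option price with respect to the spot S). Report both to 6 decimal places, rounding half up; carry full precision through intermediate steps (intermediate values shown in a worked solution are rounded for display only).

price = 35.693634
Δ = 0.979771

σ√T = 0.2916·√0.3061 = 0.161332
d₁ = (ln(S/K) + (r+σ²/2)T) / (σ√T) = (ln(130.58/96.58) + (0.0521+0.2916²/2)·0.3061) / 0.161332 = (0.301614 + 0.028962) / 0.161332 = 2.049049
d₂ = d₁ − σ√T = 2.049049 − 0.161332 = 1.887717
e^{−rT} = e^{−0.0521·0.3061} = 0.984179
N(d₁) = 0.979771,  N(d₂) = 0.970468
Call price V = S·N(d₁) − K·e^{−rT}·N(d₂) = 127.938540 − 92.244906 = 35.693634
Δ = N(d₁) = 0.979771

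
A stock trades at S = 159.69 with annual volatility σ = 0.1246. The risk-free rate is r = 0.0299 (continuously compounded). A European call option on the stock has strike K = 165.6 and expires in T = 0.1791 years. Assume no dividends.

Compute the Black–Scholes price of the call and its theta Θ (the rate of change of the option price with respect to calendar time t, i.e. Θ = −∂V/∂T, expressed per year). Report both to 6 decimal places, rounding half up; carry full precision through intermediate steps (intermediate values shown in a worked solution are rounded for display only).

price = 1.471488
Θ = -9.339557

σ√T = 0.1246·√0.1791 = 0.052731
d₁ = (ln(S/K) + (r+σ²/2)T) / (σ√T) = (ln(159.69/165.6) + (0.0299+0.1246²/2)·0.1791) / 0.052731 = (-0.036341 + 0.006745) / 0.052731 = -0.561253
d₂ = d₁ − σ√T = -0.561253 − 0.052731 = -0.613984
e^{−rT} = e^{−0.0299·0.1791} = 0.994659
N(d₁) = 0.287312,  N(d₂) = 0.269613
Call price V = S·N(d₁) − K·e^{−rT}·N(d₂) = 45.880921 − 44.409433 = 1.471488
φ(d₁) = (1/√(2π))·e^{−d₁²/2} = 0.340806
Θ = −S·φ(d₁)·σ/(2√T) − r·K·e^{−rT}·N(d₂) = −8.011715 − 1.327842 = -9.339557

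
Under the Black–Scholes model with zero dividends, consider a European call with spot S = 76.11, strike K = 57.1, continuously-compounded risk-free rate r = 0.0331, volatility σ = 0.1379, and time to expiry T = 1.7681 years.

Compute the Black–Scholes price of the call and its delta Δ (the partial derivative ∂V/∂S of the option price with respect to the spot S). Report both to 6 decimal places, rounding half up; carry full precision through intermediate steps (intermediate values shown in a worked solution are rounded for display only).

σ√T = 0.1379·√1.7681 = 0.183366
d₁ = (ln(S/K) + (r+σ²/2)T) / (σ√T) = (ln(76.11/57.1) + (0.0331+0.1379²/2)·1.7681) / 0.183366 = (0.287376 + 0.075336) / 0.183366 = 1.978077
d₂ = d₁ − σ√T = 1.978077 − 0.183366 = 1.794711
e^{−rT} = e^{−0.0331·1.7681} = 0.943156
N(d₁) = 0.976040,  N(d₂) = 0.963650
Call price V = S·N(d₁) − K·e^{−rT}·N(d₂) = 74.286403 − 51.896588 = 22.389815
Δ = N(d₁) = 0.976040

price = 22.389815
Δ = 0.976040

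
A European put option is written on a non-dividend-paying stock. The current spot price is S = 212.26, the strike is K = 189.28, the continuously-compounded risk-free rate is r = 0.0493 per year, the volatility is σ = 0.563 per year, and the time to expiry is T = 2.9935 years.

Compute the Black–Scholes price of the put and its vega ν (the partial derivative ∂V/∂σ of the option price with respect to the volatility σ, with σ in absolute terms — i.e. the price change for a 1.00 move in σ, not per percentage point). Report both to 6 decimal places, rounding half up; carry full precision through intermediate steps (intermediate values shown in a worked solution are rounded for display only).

σ√T = 0.563·√2.9935 = 0.974088
d₁ = (ln(S/K) + (r+σ²/2)T) / (σ√T) = (ln(212.26/189.28) + (0.0493+0.563²/2)·2.9935) / 0.974088 = (0.114585 + 0.622003) / 0.974088 = 0.756182
d₂ = d₁ − σ√T = 0.756182 − 0.974088 = -0.217906
e^{−rT} = e^{−0.0493·2.9935} = 0.862794
N(−d₁) = 0.224770,  N(−d₂) = 0.586249
Put price V = K·e^{−rT}·N(−d₂) − S·N(−d₁) = 95.740049 − 47.709695 = 48.030354
φ(d₁) = (1/√(2π))·e^{−d₁²/2} = 0.299739
ν = S·φ(d₁)·√T = 110.078033

price = 48.030354
ν = 110.078033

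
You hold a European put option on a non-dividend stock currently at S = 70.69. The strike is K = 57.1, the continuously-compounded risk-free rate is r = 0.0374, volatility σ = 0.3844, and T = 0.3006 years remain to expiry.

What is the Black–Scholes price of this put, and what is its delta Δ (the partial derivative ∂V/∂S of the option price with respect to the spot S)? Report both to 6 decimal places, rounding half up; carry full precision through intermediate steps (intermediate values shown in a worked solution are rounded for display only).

σ√T = 0.3844·√0.3006 = 0.210755
d₁ = (ln(S/K) + (r+σ²/2)T) / (σ√T) = (ln(70.69/57.1) + (0.0374+0.3844²/2)·0.3006) / 0.210755 = (0.213500 + 0.033451) / 0.210755 = 1.171746
d₂ = d₁ − σ√T = 1.171746 − 0.210755 = 0.960991
e^{−rT} = e^{−0.0374·0.3006} = 0.988821
N(−d₁) = 0.120650,  N(−d₂) = 0.168278
Put price V = K·e^{−rT}·N(−d₂) − S·N(−d₁) = 9.501276 − 8.528718 = 0.972558
Δ = −N(−d₁) = -0.120650

price = 0.972558
Δ = -0.120650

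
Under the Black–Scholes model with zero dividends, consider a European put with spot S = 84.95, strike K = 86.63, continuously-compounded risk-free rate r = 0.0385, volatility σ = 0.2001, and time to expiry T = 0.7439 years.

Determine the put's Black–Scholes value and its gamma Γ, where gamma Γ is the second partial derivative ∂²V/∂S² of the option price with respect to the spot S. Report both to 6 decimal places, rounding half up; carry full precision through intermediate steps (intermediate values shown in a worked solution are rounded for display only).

price = 5.440398
Γ = 0.026950

σ√T = 0.2001·√0.7439 = 0.172586
d₁ = (ln(S/K) + (r+σ²/2)T) / (σ√T) = (ln(84.95/86.63) + (0.0385+0.2001²/2)·0.7439) / 0.172586 = (-0.019583 + 0.043533) / 0.172586 = 0.138770
d₂ = d₁ − σ√T = 0.138770 − 0.172586 = -0.033815
e^{−rT} = e^{−0.0385·0.7439} = 0.971766
N(−d₁) = 0.444816,  N(−d₂) = 0.513488
Put price V = K·e^{−rT}·N(−d₂) − S·N(−d₁) = 43.227511 − 37.787113 = 5.440398
φ(d₁) = (1/√(2π))·e^{−d₁²/2} = 0.395119
Γ = φ(d₁) / (S·σ·√T) = 0.026950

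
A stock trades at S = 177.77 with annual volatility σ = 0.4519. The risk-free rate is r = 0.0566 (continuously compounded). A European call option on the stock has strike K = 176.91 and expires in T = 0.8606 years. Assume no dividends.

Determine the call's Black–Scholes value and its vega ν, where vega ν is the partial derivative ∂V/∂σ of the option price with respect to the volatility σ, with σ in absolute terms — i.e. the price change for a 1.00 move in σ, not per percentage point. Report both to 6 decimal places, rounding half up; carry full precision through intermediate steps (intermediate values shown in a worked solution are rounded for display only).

σ√T = 0.4519·√0.8606 = 0.419221
d₁ = (ln(S/K) + (r+σ²/2)T) / (σ√T) = (ln(177.77/176.91) + (0.0566+0.4519²/2)·0.8606) / 0.419221 = (0.004849 + 0.136583) / 0.419221 = 0.337370
d₂ = d₁ − σ√T = 0.337370 − 0.419221 = -0.081851
e^{−rT} = e^{−0.0566·0.8606} = 0.952457
N(d₁) = 0.632081,  N(d₂) = 0.467383
Call price V = S·N(d₁) − K·e^{−rT}·N(d₂) = 112.365031 − 78.753600 = 33.611431
φ(d₁) = (1/√(2π))·e^{−d₁²/2} = 0.376873
ν = S·φ(d₁)·√T = 62.151820

price = 33.611431
ν = 62.151820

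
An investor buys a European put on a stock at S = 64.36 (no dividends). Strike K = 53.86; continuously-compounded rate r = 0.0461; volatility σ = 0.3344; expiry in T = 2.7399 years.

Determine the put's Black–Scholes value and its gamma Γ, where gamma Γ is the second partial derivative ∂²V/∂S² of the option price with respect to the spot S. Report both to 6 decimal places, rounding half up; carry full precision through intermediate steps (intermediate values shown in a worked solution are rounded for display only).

price = 5.482315
Γ = 0.007957

σ√T = 0.3344·√2.7399 = 0.553520
d₁ = (ln(S/K) + (r+σ²/2)T) / (σ√T) = (ln(64.36/53.86) + (0.0461+0.3344²/2)·2.7399) / 0.553520 = (0.178104 + 0.279502) / 0.553520 = 0.826719
d₂ = d₁ − σ√T = 0.826719 − 0.553520 = 0.273199
e^{−rT} = e^{−0.0461·2.7399} = 0.881342
N(−d₁) = 0.204198,  N(−d₂) = 0.392350
Put price V = K·e^{−rT}·N(−d₂) − S·N(−d₁) = 18.624502 − 13.142188 = 5.482315
φ(d₁) = (1/√(2π))·e^{−d₁²/2} = 0.283464
Γ = φ(d₁) / (S·σ·√T) = 0.007957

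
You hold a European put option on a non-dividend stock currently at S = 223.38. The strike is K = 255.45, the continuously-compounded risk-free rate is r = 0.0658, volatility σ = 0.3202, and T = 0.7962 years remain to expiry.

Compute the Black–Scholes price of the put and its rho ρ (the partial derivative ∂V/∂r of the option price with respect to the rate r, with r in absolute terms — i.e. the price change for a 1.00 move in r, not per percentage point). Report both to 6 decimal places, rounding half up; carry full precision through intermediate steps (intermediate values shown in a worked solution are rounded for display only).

σ√T = 0.3202·√0.7962 = 0.285715
d₁ = (ln(S/K) + (r+σ²/2)T) / (σ√T) = (ln(223.38/255.45) + (0.0658+0.3202²/2)·0.7962) / 0.285715 = (-0.134152 + 0.093206) / 0.285715 = -0.143311
d₂ = d₁ − σ√T = -0.143311 − 0.285715 = -0.429025
e^{−rT} = e^{−0.0658·0.7962} = 0.948959
N(−d₁) = 0.556978,  N(−d₂) = 0.666048
Put price V = K·e^{−rT}·N(−d₂) − S·N(−d₁) = 161.457604 − 124.417658 = 37.039946
ρ = −K·T·e^{−rT}·N(−d₂) = -128.552544

price = 37.039946
ρ = -128.552544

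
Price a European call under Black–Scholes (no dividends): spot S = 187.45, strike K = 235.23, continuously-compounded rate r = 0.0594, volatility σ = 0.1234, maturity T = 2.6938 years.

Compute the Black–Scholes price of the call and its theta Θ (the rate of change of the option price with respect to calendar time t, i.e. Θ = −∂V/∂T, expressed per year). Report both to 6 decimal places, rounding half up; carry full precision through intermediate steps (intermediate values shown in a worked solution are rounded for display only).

price = 9.991462
Θ = -6.700193

σ√T = 0.1234·√2.6938 = 0.202534
d₁ = (ln(S/K) + (r+σ²/2)T) / (σ√T) = (ln(187.45/235.23) + (0.0594+0.1234²/2)·2.6938) / 0.202534 = (-0.227052 + 0.180522) / 0.202534 = -0.229739
d₂ = d₁ − σ√T = -0.229739 − 0.202534 = -0.432273
e^{−rT} = e^{−0.0594·2.6938} = 0.852134
N(d₁) = 0.409147,  N(d₂) = 0.332772
Call price V = S·N(d₁) − K·e^{−rT}·N(d₂) = 76.694679 − 66.703217 = 9.991462
φ(d₁) = (1/√(2π))·e^{−d₁²/2} = 0.388552
Θ = −S·φ(d₁)·σ/(2√T) − r·K·e^{−rT}·N(d₂) = −2.738022 − 3.962171 = -6.700193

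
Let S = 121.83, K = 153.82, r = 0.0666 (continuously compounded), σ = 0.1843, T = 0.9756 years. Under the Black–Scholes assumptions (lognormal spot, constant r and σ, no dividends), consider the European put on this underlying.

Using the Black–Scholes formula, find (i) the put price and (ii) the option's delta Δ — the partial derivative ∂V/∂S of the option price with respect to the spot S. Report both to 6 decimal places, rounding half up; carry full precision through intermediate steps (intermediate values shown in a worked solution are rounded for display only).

σ√T = 0.1843·√0.9756 = 0.182038
d₁ = (ln(S/K) + (r+σ²/2)T) / (σ√T) = (ln(121.83/153.82) + (0.0666+0.1843²/2)·0.9756) / 0.182038 = (-0.233156 + 0.081544) / 0.182038 = -0.832864
d₂ = d₁ − σ√T = -0.832864 − 0.182038 = -1.014902
e^{−rT} = e^{−0.0666·0.9756} = 0.937091
N(−d₁) = 0.797539,  N(−d₂) = 0.844924
Put price V = K·e^{−rT}·N(−d₂) − S·N(−d₁) = 121.790111 − 97.164217 = 24.625894
Δ = −N(−d₁) = -0.797539

price = 24.625894
Δ = -0.797539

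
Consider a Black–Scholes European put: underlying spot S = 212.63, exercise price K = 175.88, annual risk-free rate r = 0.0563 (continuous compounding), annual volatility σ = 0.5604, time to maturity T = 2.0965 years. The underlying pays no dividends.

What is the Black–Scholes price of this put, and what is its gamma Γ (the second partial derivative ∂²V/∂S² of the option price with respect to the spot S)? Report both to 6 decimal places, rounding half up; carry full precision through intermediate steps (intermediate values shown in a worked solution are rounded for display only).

price = 33.820243
Γ = 0.001699

σ√T = 0.5604·√2.0965 = 0.811420
d₁ = (ln(S/K) + (r+σ²/2)T) / (σ√T) = (ln(212.63/175.88) + (0.0563+0.5604²/2)·2.0965) / 0.811420 = (0.189752 + 0.447234) / 0.811420 = 0.785026
d₂ = d₁ − σ√T = 0.785026 − 0.811420 = -0.026394
e^{−rT} = e^{−0.0563·2.0965} = 0.888667
N(−d₁) = 0.216219,  N(−d₂) = 0.510528
Put price V = K·e^{−rT}·N(−d₂) − S·N(−d₁) = 79.794925 − 45.974682 = 33.820243
φ(d₁) = (1/√(2π))·e^{−d₁²/2} = 0.293150
Γ = φ(d₁) / (S·σ·√T) = 0.001699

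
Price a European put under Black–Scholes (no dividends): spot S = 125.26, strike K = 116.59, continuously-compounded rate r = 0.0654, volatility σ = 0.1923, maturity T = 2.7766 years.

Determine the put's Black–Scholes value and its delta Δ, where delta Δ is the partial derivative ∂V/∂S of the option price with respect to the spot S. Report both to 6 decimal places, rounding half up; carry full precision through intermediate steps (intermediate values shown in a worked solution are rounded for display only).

price = 4.289604
Δ = -0.170861

σ√T = 0.1923·√2.7766 = 0.320432
d₁ = (ln(S/K) + (r+σ²/2)T) / (σ√T) = (ln(125.26/116.59) + (0.0654+0.1923²/2)·2.7766) / 0.320432 = (0.071728 + 0.232928) / 0.320432 = 0.950767
d₂ = d₁ − σ√T = 0.950767 − 0.320432 = 0.630334
e^{−rT} = e^{−0.0654·2.7766} = 0.833943
N(−d₁) = 0.170861,  N(−d₂) = 0.264238
Put price V = K·e^{−rT}·N(−d₂) − S·N(−d₁) = 25.691710 − 21.402106 = 4.289604
Δ = −N(−d₁) = -0.170861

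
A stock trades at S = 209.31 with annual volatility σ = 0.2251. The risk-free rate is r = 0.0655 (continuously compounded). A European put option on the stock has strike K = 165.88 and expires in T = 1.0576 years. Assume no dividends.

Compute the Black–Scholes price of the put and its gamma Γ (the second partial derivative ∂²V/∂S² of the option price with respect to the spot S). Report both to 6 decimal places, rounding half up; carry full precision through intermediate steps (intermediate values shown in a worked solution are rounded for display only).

σ√T = 0.2251·√1.0576 = 0.231492
d₁ = (ln(S/K) + (r+σ²/2)T) / (σ√T) = (ln(209.31/165.88) + (0.0655+0.2251²/2)·1.0576) / 0.231492 = (0.232552 + 0.096067) / 0.231492 = 1.419568
d₂ = d₁ − σ√T = 1.419568 − 0.231492 = 1.188076
e^{−rT} = e^{−0.0655·1.0576} = 0.933072
N(−d₁) = 0.077867,  N(−d₂) = 0.117402
Put price V = K·e^{−rT}·N(−d₂) − S·N(−d₁) = 18.171201 − 16.298280 = 1.872921
φ(d₁) = (1/√(2π))·e^{−d₁²/2} = 0.145653
Γ = φ(d₁) / (S·σ·√T) = 0.003006

price = 1.872921
Γ = 0.003006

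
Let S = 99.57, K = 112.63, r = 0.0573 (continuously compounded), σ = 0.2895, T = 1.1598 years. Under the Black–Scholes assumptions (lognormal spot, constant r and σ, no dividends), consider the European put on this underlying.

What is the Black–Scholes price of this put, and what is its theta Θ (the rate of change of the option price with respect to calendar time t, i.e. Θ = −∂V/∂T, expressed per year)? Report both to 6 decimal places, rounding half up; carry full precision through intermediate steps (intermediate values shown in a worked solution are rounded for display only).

price = 15.812317
Θ = -1.518724

σ√T = 0.2895·√1.1598 = 0.311774
d₁ = (ln(S/K) + (r+σ²/2)T) / (σ√T) = (ln(99.57/112.63) + (0.0573+0.2895²/2)·1.1598) / 0.311774 = (-0.123247 + 0.115058) / 0.311774 = -0.026266
d₂ = d₁ − σ√T = -0.026266 − 0.311774 = -0.338040
e^{−rT} = e^{−0.0573·1.1598} = 0.935704
N(−d₁) = 0.510477,  N(−d₂) = 0.632334
Put price V = K·e^{−rT}·N(−d₂) − S·N(−d₁) = 66.640557 − 50.828240 = 15.812317
φ(d₁) = (1/√(2π))·e^{−d₁²/2} = 0.398805
Θ = −S·φ(d₁)·σ/(2√T) + r·K·e^{−rT}·N(−d₂) = −5.337228 + 3.818504 = -1.518724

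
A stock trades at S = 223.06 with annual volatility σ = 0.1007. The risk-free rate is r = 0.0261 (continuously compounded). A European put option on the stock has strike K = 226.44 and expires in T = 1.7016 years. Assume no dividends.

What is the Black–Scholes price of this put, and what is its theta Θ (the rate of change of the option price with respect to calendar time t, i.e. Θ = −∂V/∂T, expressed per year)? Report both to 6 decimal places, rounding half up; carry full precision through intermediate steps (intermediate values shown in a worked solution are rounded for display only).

σ√T = 0.1007·√1.7016 = 0.131359
d₁ = (ln(S/K) + (r+σ²/2)T) / (σ√T) = (ln(223.06/226.44) + (0.0261+0.1007²/2)·1.7016) / 0.131359 = (-0.015039 + 0.053039) / 0.131359 = 0.289285
d₂ = d₁ − σ√T = 0.289285 − 0.131359 = 0.157927
e^{−rT} = e^{−0.0261·1.7016} = 0.956560
N(−d₁) = 0.386182,  N(−d₂) = 0.437257
Put price V = K·e^{−rT}·N(−d₂) − S·N(−d₁) = 94.711434 − 86.141660 = 8.569774
φ(d₁) = (1/√(2π))·e^{−d₁²/2} = 0.382594
Θ = −S·φ(d₁)·σ/(2√T) + r·K·e^{−rT}·N(−d₂) = −3.294051 + 2.471968 = -0.822083

price = 8.569774
Θ = -0.822083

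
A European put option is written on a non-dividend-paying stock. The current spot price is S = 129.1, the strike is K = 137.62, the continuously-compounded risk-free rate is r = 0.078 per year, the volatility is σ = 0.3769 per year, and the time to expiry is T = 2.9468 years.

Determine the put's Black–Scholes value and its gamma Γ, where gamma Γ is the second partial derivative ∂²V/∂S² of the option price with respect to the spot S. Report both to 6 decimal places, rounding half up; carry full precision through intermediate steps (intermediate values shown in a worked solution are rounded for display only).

σ√T = 0.3769·√2.9468 = 0.646996
d₁ = (ln(S/K) + (r+σ²/2)T) / (σ√T) = (ln(129.1/137.62) + (0.078+0.3769²/2)·2.9468) / 0.646996 = (-0.063909 + 0.439152) / 0.646996 = 0.579978
d₂ = d₁ − σ√T = 0.579978 − 0.646996 = -0.067018
e^{−rT} = e^{−0.078·2.9468} = 0.794652
N(−d₁) = 0.280965,  N(−d₂) = 0.526716
Put price V = K·e^{−rT}·N(−d₂) − S·N(−d₁) = 57.601734 − 36.272554 = 21.329180
φ(d₁) = (1/√(2π))·e^{−d₁²/2} = 0.337184
Γ = φ(d₁) / (S·σ·√T) = 0.004037

price = 21.329180
Γ = 0.004037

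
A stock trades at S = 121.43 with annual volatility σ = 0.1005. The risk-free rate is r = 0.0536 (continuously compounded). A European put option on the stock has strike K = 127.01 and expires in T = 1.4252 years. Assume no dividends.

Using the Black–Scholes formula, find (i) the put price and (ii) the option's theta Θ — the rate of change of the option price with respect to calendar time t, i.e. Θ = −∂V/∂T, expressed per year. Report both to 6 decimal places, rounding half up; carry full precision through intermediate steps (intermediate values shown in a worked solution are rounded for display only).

price = 4.033484
Θ = 0.712168

σ√T = 0.1005·√1.4252 = 0.119979
d₁ = (ln(S/K) + (r+σ²/2)T) / (σ√T) = (ln(121.43/127.01) + (0.0536+0.1005²/2)·1.4252) / 0.119979 = (-0.044928 + 0.083588) / 0.119979 = 0.322226
d₂ = d₁ − σ√T = 0.322226 − 0.119979 = 0.202248
e^{−rT} = e^{−0.0536·1.4252} = 0.926454
N(−d₁) = 0.373641,  N(−d₂) = 0.419861
Put price V = K·e^{−rT}·N(−d₂) − S·N(−d₁) = 49.404657 − 45.371173 = 4.033484
φ(d₁) = (1/√(2π))·e^{−d₁²/2} = 0.378760
Θ = −S·φ(d₁)·σ/(2√T) + r·K·e^{−rT}·N(−d₂) = −1.935922 + 2.648090 = 0.712168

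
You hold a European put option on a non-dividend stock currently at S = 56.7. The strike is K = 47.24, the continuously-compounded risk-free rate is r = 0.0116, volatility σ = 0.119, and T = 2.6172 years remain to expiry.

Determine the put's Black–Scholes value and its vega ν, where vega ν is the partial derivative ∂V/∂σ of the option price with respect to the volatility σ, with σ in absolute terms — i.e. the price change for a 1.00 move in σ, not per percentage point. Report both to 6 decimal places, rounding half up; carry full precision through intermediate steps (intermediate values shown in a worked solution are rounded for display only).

σ√T = 0.119·√2.6172 = 0.192515
d₁ = (ln(S/K) + (r+σ²/2)T) / (σ√T) = (ln(56.7/47.24) + (0.0116+0.119²/2)·2.6172) / 0.192515 = (0.182533 + 0.048891) / 0.192515 = 1.202106
d₂ = d₁ − σ√T = 1.202106 − 0.192515 = 1.009590
e^{−rT} = e^{−0.0116·2.6172} = 0.970097
N(−d₁) = 0.114661,  N(−d₂) = 0.156346
Put price V = K·e^{−rT}·N(−d₂) − S·N(−d₁) = 7.164917 − 6.501295 = 0.663622
φ(d₁) = (1/√(2π))·e^{−d₁²/2} = 0.193696
ν = S·φ(d₁)·√T = 17.767291

price = 0.663622
ν = 17.767291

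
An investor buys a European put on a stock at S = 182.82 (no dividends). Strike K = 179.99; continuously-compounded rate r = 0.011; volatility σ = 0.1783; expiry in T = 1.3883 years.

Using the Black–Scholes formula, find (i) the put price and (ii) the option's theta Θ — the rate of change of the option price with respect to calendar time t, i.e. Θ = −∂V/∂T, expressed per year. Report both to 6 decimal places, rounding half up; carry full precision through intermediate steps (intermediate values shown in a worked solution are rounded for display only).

price = 12.444615
Θ = -4.403594

σ√T = 0.1783·√1.3883 = 0.210084
d₁ = (ln(S/K) + (r+σ²/2)T) / (σ√T) = (ln(182.82/179.99) + (0.011+0.1783²/2)·1.3883) / 0.210084 = (0.015601 + 0.037339) / 0.210084 = 0.251993
d₂ = d₁ − σ√T = 0.251993 − 0.210084 = 0.041909
e^{−rT} = e^{−0.011·1.3883} = 0.984845
N(−d₁) = 0.400523,  N(−d₂) = 0.483286
Put price V = K·e^{−rT}·N(−d₂) − S·N(−d₁) = 85.668269 − 73.223654 = 12.444615
φ(d₁) = (1/√(2π))·e^{−d₁²/2} = 0.386475
Θ = −S·φ(d₁)·σ/(2√T) + r·K·e^{−rT}·N(−d₂) = −5.345945 + 0.942351 = -4.403594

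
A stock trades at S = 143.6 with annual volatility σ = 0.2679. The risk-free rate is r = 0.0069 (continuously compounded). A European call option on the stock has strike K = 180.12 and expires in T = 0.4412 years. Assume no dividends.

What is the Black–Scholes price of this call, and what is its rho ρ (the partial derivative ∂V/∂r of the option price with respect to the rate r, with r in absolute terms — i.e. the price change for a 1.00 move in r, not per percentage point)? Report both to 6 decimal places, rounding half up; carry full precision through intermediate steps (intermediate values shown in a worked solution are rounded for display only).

price = 1.422876
ρ = 7.073036

σ√T = 0.2679·√0.4412 = 0.177947
d₁ = (ln(S/K) + (r+σ²/2)T) / (σ√T) = (ln(143.6/180.12) + (0.0069+0.2679²/2)·0.4412) / 0.177947 = (-0.226592 + 0.018877) / 0.177947 = -1.167285
d₂ = d₁ − σ√T = -1.167285 − 0.177947 = -1.345232
e^{−rT} = e^{−0.0069·0.4412} = 0.996960
N(d₁) = 0.121548,  N(d₂) = 0.089275
Call price V = S·N(d₁) − K·e^{−rT}·N(d₂) = 17.454236 − 16.031360 = 1.422876
ρ = K·T·e^{−rT}·N(d₂) = 7.073036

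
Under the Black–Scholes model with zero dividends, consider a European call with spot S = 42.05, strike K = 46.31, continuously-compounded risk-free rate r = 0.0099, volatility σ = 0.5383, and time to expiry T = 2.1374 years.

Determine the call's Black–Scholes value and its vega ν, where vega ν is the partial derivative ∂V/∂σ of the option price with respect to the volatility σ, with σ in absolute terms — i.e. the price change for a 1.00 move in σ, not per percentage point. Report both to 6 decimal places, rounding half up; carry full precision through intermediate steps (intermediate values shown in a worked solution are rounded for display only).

price = 11.785600
ν = 23.462056

σ√T = 0.5383·√2.1374 = 0.786986
d₁ = (ln(S/K) + (r+σ²/2)T) / (σ√T) = (ln(42.05/46.31) + (0.0099+0.5383²/2)·2.1374) / 0.786986 = (-0.096499 + 0.330834) / 0.786986 = 0.297763
d₂ = d₁ − σ√T = 0.297763 − 0.786986 = -0.489223
e^{−rT} = e^{−0.0099·2.1374} = 0.979062
N(d₁) = 0.617058,  N(d₂) = 0.312342
Call price V = S·N(d₁) − K·e^{−rT}·N(d₂) = 25.947291 − 14.161691 = 11.785600
φ(d₁) = (1/√(2π))·e^{−d₁²/2} = 0.381643
ν = S·φ(d₁)·√T = 23.462056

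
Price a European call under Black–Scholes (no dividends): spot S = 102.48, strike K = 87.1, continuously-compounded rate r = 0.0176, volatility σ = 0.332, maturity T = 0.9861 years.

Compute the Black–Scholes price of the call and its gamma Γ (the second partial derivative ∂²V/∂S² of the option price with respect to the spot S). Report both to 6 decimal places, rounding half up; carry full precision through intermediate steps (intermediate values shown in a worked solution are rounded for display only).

σ√T = 0.332·√0.9861 = 0.329685
d₁ = (ln(S/K) + (r+σ²/2)T) / (σ√T) = (ln(102.48/87.1) + (0.0176+0.332²/2)·0.9861) / 0.329685 = (0.162611 + 0.071701) / 0.329685 = 0.710716
d₂ = d₁ − σ√T = 0.710716 − 0.329685 = 0.381032
e^{−rT} = e^{−0.0176·0.9861} = 0.982794
N(d₁) = 0.761370,  N(d₂) = 0.648410
Call price V = S·N(d₁) − K·e^{−rT}·N(d₂) = 78.025186 − 55.504803 = 22.520383
φ(d₁) = (1/√(2π))·e^{−d₁²/2} = 0.309903
Γ = φ(d₁) / (S·σ·√T) = 0.009172

price = 22.520383
Γ = 0.009172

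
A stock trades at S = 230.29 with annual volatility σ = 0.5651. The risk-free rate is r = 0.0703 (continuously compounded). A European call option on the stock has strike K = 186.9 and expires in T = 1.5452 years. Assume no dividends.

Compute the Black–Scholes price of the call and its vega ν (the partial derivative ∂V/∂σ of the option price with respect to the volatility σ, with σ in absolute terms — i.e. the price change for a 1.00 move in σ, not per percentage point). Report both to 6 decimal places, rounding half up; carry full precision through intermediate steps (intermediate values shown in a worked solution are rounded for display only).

price = 91.157094
ν = 82.725118

σ√T = 0.5651·√1.5452 = 0.702454
d₁ = (ln(S/K) + (r+σ²/2)T) / (σ√T) = (ln(230.29/186.9) + (0.0703+0.5651²/2)·1.5452) / 0.702454 = (0.208766 + 0.355348) / 0.702454 = 0.803062
d₂ = d₁ − σ√T = 0.803062 − 0.702454 = 0.100608
e^{−rT} = e^{−0.0703·1.5452} = 0.897064
N(d₁) = 0.789031,  N(d₂) = 0.540069
Call price V = S·N(d₁) − K·e^{−rT}·N(d₂) = 181.705842 − 90.548748 = 91.157094
φ(d₁) = (1/√(2π))·e^{−d₁²/2} = 0.288981
ν = S·φ(d₁)·√T = 82.725118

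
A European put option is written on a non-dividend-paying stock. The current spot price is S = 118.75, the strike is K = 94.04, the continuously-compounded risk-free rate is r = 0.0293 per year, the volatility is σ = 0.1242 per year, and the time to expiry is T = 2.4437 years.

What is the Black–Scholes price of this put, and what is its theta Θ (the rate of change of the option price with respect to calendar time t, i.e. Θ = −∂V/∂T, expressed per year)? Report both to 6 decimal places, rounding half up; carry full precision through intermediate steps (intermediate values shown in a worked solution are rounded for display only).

σ√T = 0.1242·√2.4437 = 0.194154
d₁ = (ln(S/K) + (r+σ²/2)T) / (σ√T) = (ln(118.75/94.04) + (0.0293+0.1242²/2)·2.4437) / 0.194154 = (0.233300 + 0.090448) / 0.194154 = 1.667486
d₂ = d₁ − σ√T = 1.667486 − 0.194154 = 1.473332
e^{−rT} = e^{−0.0293·2.4437} = 0.930903
N(−d₁) = 0.047709,  N(−d₂) = 0.070331
Put price V = K·e^{−rT}·N(−d₂) − S·N(−d₁) = 6.156901 − 5.665434 = 0.491467
φ(d₁) = (1/√(2π))·e^{−d₁²/2} = 0.099341
Θ = −S·φ(d₁)·σ/(2√T) + r·K·e^{−rT}·N(−d₂) = −0.468632 + 0.180397 = -0.288234

price = 0.491467
Θ = -0.288234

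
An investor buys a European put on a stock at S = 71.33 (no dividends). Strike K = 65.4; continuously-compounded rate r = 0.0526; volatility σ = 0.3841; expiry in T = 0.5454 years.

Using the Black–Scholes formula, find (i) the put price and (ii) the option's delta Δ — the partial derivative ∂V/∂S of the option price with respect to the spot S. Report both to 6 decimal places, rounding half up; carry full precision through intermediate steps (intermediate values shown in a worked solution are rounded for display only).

price = 4.333356
Δ = -0.291522

σ√T = 0.3841·√0.5454 = 0.283662
d₁ = (ln(S/K) + (r+σ²/2)T) / (σ√T) = (ln(71.33/65.4) + (0.0526+0.3841²/2)·0.5454) / 0.283662 = (0.086795 + 0.068920) / 0.283662 = 0.548945
d₂ = d₁ − σ√T = 0.548945 − 0.283662 = 0.265282
e^{−rT} = e^{−0.0526·0.5454} = 0.971720
N(−d₁) = 0.291522,  N(−d₂) = 0.395396
Put price V = K·e^{−rT}·N(−d₂) − S·N(−d₁) = 25.127602 − 20.794246 = 4.333356
Δ = −N(−d₁) = -0.291522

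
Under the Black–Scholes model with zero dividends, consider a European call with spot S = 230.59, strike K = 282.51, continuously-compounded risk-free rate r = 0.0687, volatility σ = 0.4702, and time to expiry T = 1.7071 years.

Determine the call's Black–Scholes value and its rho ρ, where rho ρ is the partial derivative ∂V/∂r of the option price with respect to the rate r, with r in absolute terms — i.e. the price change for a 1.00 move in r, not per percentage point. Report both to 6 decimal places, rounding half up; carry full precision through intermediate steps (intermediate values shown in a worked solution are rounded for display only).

σ√T = 0.4702·√1.7071 = 0.614345
d₁ = (ln(S/K) + (r+σ²/2)T) / (σ√T) = (ln(230.59/282.51) + (0.0687+0.4702²/2)·1.7071) / 0.614345 = (-0.203073 + 0.305987) / 0.614345 = 0.167520
d₂ = d₁ − σ√T = 0.167520 − 0.614345 = -0.446825
e^{−rT} = e^{−0.0687·1.7071} = 0.889338
N(d₁) = 0.566519,  N(d₂) = 0.327501
Call price V = S·N(d₁) − K·e^{−rT}·N(d₂) = 130.633703 − 82.283533 = 48.350170
ρ = K·T·e^{−rT}·N(d₂) = 140.466218

price = 48.350170
ρ = 140.466218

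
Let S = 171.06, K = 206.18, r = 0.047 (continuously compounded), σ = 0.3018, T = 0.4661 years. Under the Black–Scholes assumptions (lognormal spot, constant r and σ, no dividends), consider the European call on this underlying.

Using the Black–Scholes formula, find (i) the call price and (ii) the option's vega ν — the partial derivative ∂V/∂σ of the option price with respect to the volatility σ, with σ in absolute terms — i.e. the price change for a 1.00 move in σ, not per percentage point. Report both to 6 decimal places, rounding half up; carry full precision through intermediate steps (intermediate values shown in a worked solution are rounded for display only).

price = 4.586631
ν = 36.544477

σ√T = 0.3018·√0.4661 = 0.206043
d₁ = (ln(S/K) + (r+σ²/2)T) / (σ√T) = (ln(171.06/206.18) + (0.047+0.3018²/2)·0.4661) / 0.206043 = (-0.186735 + 0.043134) / 0.206043 = -0.696948
d₂ = d₁ − σ√T = -0.696948 − 0.206043 = -0.902991
e^{−rT} = e^{−0.047·0.4661} = 0.978332
N(d₁) = 0.242918,  N(d₂) = 0.183265
Call price V = S·N(d₁) − K·e^{−rT}·N(d₂) = 41.553499 − 36.966868 = 4.586631
φ(d₁) = (1/√(2π))·e^{−d₁²/2} = 0.312920
ν = S·φ(d₁)·√T = 36.544477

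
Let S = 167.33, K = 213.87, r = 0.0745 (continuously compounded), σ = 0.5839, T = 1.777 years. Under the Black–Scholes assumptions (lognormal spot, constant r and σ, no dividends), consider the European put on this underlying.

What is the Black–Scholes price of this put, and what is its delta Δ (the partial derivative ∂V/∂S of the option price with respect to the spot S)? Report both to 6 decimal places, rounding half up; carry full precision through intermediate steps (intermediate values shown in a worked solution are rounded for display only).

σ√T = 0.5839·√1.777 = 0.778363
d₁ = (ln(S/K) + (r+σ²/2)T) / (σ√T) = (ln(167.33/213.87) + (0.0745+0.5839²/2)·1.777) / 0.778363 = (-0.245400 + 0.435311) / 0.778363 = 0.243987
d₂ = d₁ − σ√T = 0.243987 − 0.778363 = -0.534376
e^{−rT} = e^{−0.0745·1.777} = 0.876002
N(−d₁) = 0.403620,  N(−d₂) = 0.703459
Put price V = K·e^{−rT}·N(−d₂) − S·N(−d₁) = 131.793530 − 67.537802 = 64.255728
Δ = −N(−d₁) = -0.403620

price = 64.255728
Δ = -0.403620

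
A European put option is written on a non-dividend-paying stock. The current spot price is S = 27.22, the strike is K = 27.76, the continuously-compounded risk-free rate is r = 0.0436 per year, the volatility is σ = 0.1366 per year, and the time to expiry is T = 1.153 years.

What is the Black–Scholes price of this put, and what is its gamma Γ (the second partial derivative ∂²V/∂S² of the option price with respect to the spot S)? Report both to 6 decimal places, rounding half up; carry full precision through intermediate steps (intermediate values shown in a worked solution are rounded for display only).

price = 1.190851
Γ = 0.096022

σ√T = 0.1366·√1.153 = 0.146678
d₁ = (ln(S/K) + (r+σ²/2)T) / (σ√T) = (ln(27.22/27.76) + (0.0436+0.1366²/2)·1.153) / 0.146678 = (-0.019644 + 0.061028) / 0.146678 = 0.282141
d₂ = d₁ − σ√T = 0.282141 − 0.146678 = 0.135463
e^{−rT} = e^{−0.0436·1.153} = 0.950972
N(−d₁) = 0.388918,  N(−d₂) = 0.446123
Put price V = K·e^{−rT}·N(−d₂) − S·N(−d₁) = 11.777192 − 10.586341 = 1.190851
φ(d₁) = (1/√(2π))·e^{−d₁²/2} = 0.383376
Γ = φ(d₁) / (S·σ·√T) = 0.096022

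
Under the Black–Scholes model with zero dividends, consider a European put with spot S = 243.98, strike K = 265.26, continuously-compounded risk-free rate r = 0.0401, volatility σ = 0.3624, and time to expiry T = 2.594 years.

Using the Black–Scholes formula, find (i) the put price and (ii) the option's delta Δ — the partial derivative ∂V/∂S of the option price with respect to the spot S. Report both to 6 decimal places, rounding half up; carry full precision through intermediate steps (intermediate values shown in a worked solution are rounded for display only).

σ√T = 0.3624·√2.594 = 0.583678
d₁ = (ln(S/K) + (r+σ²/2)T) / (σ√T) = (ln(243.98/265.26) + (0.0401+0.3624²/2)·2.594) / 0.583678 = (-0.083624 + 0.274359) / 0.583678 = 0.326781
d₂ = d₁ − σ√T = 0.326781 − 0.583678 = -0.256896
e^{−rT} = e^{−0.0401·2.594} = 0.901208
N(−d₁) = 0.371917,  N(−d₂) = 0.601371
Put price V = K·e^{−rT}·N(−d₂) − S·N(−d₁) = 143.760282 − 90.740213 = 53.020069
Δ = −N(−d₁) = -0.371917

price = 53.020069
Δ = -0.371917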